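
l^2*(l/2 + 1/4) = l^3/2 + l^2/4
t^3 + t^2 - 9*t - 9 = (t - 3)*(t + 1)*(t + 3)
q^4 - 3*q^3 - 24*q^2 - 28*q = q*(q - 7)*(q + 2)^2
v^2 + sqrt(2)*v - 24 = (v - 3*sqrt(2))*(v + 4*sqrt(2))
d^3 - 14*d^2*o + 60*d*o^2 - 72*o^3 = (d - 6*o)^2*(d - 2*o)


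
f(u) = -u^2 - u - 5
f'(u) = -2*u - 1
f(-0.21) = -4.83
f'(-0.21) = -0.58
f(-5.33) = -28.08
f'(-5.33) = 9.66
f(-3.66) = -14.74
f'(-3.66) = 6.32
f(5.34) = -38.86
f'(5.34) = -11.68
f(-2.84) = -10.23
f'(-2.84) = 4.68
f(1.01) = -7.03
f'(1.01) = -3.02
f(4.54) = -30.15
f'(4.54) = -10.08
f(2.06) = -11.30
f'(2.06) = -5.12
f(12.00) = -161.00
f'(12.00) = -25.00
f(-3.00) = -11.00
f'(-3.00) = 5.00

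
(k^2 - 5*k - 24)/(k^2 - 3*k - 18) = (k - 8)/(k - 6)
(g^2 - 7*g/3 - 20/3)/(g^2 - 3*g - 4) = (g + 5/3)/(g + 1)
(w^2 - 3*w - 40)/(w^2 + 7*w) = (w^2 - 3*w - 40)/(w*(w + 7))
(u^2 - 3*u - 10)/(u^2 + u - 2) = (u - 5)/(u - 1)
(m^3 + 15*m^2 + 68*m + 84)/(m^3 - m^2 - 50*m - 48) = (m^2 + 9*m + 14)/(m^2 - 7*m - 8)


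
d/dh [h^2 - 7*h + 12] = 2*h - 7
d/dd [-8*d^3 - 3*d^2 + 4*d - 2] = -24*d^2 - 6*d + 4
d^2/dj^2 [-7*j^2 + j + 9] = -14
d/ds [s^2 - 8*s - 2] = 2*s - 8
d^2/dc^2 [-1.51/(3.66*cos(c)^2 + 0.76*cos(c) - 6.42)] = (80.909424*(1 - cos(c)^2)^2 + 12.600648*cos(c)^3 + 183.249976*cos(c)^2 - 17.833704*cos(c) - 153.61532)/(3.66*cos(c)^2 + 0.76*cos(c) - 6.42)^3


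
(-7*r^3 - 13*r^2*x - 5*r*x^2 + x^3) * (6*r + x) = -42*r^4 - 85*r^3*x - 43*r^2*x^2 + r*x^3 + x^4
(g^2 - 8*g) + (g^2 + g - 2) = 2*g^2 - 7*g - 2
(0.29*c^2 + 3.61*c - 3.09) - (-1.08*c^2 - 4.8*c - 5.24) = 1.37*c^2 + 8.41*c + 2.15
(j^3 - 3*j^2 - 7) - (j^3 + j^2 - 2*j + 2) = -4*j^2 + 2*j - 9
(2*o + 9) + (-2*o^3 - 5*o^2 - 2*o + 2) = -2*o^3 - 5*o^2 + 11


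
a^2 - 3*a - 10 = (a - 5)*(a + 2)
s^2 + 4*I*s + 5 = (s - I)*(s + 5*I)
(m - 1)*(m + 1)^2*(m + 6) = m^4 + 7*m^3 + 5*m^2 - 7*m - 6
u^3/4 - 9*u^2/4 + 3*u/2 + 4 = (u/4 + 1/4)*(u - 8)*(u - 2)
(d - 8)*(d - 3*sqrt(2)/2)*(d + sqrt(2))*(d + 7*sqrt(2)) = d^4 - 8*d^3 + 13*sqrt(2)*d^3/2 - 52*sqrt(2)*d^2 - 10*d^2 - 21*sqrt(2)*d + 80*d + 168*sqrt(2)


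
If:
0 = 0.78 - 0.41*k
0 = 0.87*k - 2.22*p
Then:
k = 1.90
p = 0.75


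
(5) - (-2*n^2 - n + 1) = 2*n^2 + n + 4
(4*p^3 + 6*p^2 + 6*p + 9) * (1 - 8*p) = -32*p^4 - 44*p^3 - 42*p^2 - 66*p + 9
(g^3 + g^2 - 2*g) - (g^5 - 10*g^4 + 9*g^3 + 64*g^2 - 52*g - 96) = -g^5 + 10*g^4 - 8*g^3 - 63*g^2 + 50*g + 96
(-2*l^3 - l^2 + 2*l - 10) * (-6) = 12*l^3 + 6*l^2 - 12*l + 60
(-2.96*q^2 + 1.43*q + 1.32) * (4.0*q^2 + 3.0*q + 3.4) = -11.84*q^4 - 3.16*q^3 - 0.494*q^2 + 8.822*q + 4.488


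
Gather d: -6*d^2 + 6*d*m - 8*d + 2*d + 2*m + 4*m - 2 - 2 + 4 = -6*d^2 + d*(6*m - 6) + 6*m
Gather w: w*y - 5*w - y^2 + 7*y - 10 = w*(y - 5) - y^2 + 7*y - 10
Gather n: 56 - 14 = 42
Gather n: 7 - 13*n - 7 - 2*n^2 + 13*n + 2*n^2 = 0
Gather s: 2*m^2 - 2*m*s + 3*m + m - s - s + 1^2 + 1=2*m^2 + 4*m + s*(-2*m - 2) + 2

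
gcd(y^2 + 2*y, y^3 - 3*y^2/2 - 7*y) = y^2 + 2*y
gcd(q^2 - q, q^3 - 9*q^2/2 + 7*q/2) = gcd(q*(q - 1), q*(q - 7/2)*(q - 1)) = q^2 - q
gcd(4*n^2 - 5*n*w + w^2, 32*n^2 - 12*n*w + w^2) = -4*n + w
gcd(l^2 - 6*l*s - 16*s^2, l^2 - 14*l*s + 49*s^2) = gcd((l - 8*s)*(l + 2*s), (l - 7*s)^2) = 1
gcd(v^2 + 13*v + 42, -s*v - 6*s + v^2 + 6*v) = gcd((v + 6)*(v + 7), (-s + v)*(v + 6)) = v + 6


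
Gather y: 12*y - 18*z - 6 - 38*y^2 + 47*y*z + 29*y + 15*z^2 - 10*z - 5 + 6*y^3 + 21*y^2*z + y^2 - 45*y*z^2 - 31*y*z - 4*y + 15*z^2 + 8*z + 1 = 6*y^3 + y^2*(21*z - 37) + y*(-45*z^2 + 16*z + 37) + 30*z^2 - 20*z - 10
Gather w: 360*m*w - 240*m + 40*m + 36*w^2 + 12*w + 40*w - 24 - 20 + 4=-200*m + 36*w^2 + w*(360*m + 52) - 40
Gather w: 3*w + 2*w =5*w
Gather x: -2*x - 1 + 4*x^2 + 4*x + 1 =4*x^2 + 2*x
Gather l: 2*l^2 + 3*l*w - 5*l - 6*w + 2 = 2*l^2 + l*(3*w - 5) - 6*w + 2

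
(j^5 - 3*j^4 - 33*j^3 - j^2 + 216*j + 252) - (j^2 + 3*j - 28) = j^5 - 3*j^4 - 33*j^3 - 2*j^2 + 213*j + 280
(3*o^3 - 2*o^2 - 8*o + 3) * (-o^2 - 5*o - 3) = -3*o^5 - 13*o^4 + 9*o^3 + 43*o^2 + 9*o - 9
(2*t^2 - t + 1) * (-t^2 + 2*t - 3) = -2*t^4 + 5*t^3 - 9*t^2 + 5*t - 3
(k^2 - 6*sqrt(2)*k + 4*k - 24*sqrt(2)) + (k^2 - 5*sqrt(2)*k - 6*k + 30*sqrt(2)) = 2*k^2 - 11*sqrt(2)*k - 2*k + 6*sqrt(2)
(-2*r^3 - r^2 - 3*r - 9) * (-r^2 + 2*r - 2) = 2*r^5 - 3*r^4 + 5*r^3 + 5*r^2 - 12*r + 18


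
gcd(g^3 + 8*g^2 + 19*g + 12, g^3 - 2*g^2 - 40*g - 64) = g + 4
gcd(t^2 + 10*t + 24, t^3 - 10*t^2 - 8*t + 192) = t + 4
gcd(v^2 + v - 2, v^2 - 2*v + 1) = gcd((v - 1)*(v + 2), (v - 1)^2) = v - 1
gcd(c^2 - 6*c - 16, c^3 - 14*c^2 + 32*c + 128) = c^2 - 6*c - 16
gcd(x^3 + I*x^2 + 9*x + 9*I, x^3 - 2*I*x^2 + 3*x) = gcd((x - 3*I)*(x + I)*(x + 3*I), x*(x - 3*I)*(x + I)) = x^2 - 2*I*x + 3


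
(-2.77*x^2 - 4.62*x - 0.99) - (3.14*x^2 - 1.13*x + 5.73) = -5.91*x^2 - 3.49*x - 6.72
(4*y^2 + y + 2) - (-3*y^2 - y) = 7*y^2 + 2*y + 2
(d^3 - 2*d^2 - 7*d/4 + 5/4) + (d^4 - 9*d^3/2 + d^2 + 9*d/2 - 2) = d^4 - 7*d^3/2 - d^2 + 11*d/4 - 3/4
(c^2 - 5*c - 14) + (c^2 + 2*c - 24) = 2*c^2 - 3*c - 38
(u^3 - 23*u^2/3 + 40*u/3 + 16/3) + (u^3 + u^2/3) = 2*u^3 - 22*u^2/3 + 40*u/3 + 16/3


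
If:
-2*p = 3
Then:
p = -3/2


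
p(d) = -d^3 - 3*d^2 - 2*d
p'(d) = -3*d^2 - 6*d - 2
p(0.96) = -5.57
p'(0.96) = -10.52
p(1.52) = -13.48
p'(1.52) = -18.05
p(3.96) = -117.06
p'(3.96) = -72.80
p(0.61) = -2.56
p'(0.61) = -6.78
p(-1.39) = -0.33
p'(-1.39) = 0.54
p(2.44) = -37.27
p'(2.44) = -34.50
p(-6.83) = 192.33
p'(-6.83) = -100.97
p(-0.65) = 0.31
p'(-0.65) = 0.63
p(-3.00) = 6.00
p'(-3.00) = -11.00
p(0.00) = 0.00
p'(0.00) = -2.00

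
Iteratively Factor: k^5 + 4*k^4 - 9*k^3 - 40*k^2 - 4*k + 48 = (k - 1)*(k^4 + 5*k^3 - 4*k^2 - 44*k - 48) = (k - 3)*(k - 1)*(k^3 + 8*k^2 + 20*k + 16) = (k - 3)*(k - 1)*(k + 2)*(k^2 + 6*k + 8) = (k - 3)*(k - 1)*(k + 2)^2*(k + 4)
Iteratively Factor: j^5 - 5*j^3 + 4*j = (j)*(j^4 - 5*j^2 + 4) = j*(j - 2)*(j^3 + 2*j^2 - j - 2) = j*(j - 2)*(j - 1)*(j^2 + 3*j + 2) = j*(j - 2)*(j - 1)*(j + 1)*(j + 2)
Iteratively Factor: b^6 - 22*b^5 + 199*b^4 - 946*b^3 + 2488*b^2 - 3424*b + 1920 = (b - 5)*(b^5 - 17*b^4 + 114*b^3 - 376*b^2 + 608*b - 384) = (b - 5)*(b - 4)*(b^4 - 13*b^3 + 62*b^2 - 128*b + 96) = (b - 5)*(b - 4)*(b - 2)*(b^3 - 11*b^2 + 40*b - 48) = (b - 5)*(b - 4)^2*(b - 2)*(b^2 - 7*b + 12) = (b - 5)*(b - 4)^2*(b - 3)*(b - 2)*(b - 4)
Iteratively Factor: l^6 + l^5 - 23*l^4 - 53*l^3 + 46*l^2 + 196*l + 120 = (l + 1)*(l^5 - 23*l^3 - 30*l^2 + 76*l + 120) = (l + 1)*(l + 2)*(l^4 - 2*l^3 - 19*l^2 + 8*l + 60) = (l + 1)*(l + 2)^2*(l^3 - 4*l^2 - 11*l + 30) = (l + 1)*(l + 2)^2*(l + 3)*(l^2 - 7*l + 10) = (l - 2)*(l + 1)*(l + 2)^2*(l + 3)*(l - 5)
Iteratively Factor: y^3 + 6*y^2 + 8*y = (y)*(y^2 + 6*y + 8) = y*(y + 2)*(y + 4)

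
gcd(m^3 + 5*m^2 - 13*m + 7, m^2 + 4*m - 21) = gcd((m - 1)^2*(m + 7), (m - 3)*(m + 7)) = m + 7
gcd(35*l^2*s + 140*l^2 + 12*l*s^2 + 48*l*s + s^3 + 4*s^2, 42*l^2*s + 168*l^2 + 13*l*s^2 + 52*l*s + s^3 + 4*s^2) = 7*l*s + 28*l + s^2 + 4*s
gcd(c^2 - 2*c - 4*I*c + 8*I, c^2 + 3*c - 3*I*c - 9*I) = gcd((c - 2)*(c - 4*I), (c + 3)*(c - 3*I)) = 1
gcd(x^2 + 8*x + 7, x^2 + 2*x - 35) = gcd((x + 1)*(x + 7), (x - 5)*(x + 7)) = x + 7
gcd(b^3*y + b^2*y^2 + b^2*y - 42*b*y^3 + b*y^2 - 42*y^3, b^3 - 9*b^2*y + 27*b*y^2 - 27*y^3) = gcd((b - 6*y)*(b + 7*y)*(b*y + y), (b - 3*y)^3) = 1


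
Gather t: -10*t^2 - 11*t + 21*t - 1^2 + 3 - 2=-10*t^2 + 10*t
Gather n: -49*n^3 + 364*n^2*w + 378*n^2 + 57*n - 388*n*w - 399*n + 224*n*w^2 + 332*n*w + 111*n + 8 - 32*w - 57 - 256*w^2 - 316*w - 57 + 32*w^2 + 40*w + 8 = -49*n^3 + n^2*(364*w + 378) + n*(224*w^2 - 56*w - 231) - 224*w^2 - 308*w - 98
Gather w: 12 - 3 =9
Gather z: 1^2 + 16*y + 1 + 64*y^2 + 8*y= 64*y^2 + 24*y + 2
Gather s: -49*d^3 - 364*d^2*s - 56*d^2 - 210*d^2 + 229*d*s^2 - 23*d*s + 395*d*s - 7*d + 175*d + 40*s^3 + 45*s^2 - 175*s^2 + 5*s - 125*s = -49*d^3 - 266*d^2 + 168*d + 40*s^3 + s^2*(229*d - 130) + s*(-364*d^2 + 372*d - 120)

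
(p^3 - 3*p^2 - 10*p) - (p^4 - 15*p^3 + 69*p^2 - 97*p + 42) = -p^4 + 16*p^3 - 72*p^2 + 87*p - 42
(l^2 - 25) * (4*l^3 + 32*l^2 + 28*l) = 4*l^5 + 32*l^4 - 72*l^3 - 800*l^2 - 700*l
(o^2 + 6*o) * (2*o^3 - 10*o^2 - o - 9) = 2*o^5 + 2*o^4 - 61*o^3 - 15*o^2 - 54*o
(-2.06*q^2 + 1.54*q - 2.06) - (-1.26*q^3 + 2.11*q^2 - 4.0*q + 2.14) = 1.26*q^3 - 4.17*q^2 + 5.54*q - 4.2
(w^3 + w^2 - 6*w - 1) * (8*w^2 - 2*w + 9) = 8*w^5 + 6*w^4 - 41*w^3 + 13*w^2 - 52*w - 9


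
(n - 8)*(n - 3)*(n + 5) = n^3 - 6*n^2 - 31*n + 120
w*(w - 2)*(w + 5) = w^3 + 3*w^2 - 10*w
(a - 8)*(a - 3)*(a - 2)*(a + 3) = a^4 - 10*a^3 + 7*a^2 + 90*a - 144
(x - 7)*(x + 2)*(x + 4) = x^3 - x^2 - 34*x - 56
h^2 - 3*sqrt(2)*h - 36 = (h - 6*sqrt(2))*(h + 3*sqrt(2))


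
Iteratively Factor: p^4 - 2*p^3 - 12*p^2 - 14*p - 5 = (p + 1)*(p^3 - 3*p^2 - 9*p - 5) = (p - 5)*(p + 1)*(p^2 + 2*p + 1) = (p - 5)*(p + 1)^2*(p + 1)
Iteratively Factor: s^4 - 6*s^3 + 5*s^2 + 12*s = (s + 1)*(s^3 - 7*s^2 + 12*s) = (s - 4)*(s + 1)*(s^2 - 3*s) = (s - 4)*(s - 3)*(s + 1)*(s)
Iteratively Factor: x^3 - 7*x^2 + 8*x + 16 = (x - 4)*(x^2 - 3*x - 4) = (x - 4)^2*(x + 1)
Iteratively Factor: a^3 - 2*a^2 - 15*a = (a - 5)*(a^2 + 3*a) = (a - 5)*(a + 3)*(a)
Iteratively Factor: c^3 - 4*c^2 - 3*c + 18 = (c - 3)*(c^2 - c - 6) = (c - 3)*(c + 2)*(c - 3)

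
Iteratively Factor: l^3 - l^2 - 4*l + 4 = (l - 2)*(l^2 + l - 2) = (l - 2)*(l - 1)*(l + 2)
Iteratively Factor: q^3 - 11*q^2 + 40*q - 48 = (q - 4)*(q^2 - 7*q + 12) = (q - 4)^2*(q - 3)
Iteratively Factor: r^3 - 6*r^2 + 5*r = (r - 5)*(r^2 - r) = (r - 5)*(r - 1)*(r)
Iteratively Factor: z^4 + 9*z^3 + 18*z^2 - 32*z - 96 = (z - 2)*(z^3 + 11*z^2 + 40*z + 48) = (z - 2)*(z + 4)*(z^2 + 7*z + 12) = (z - 2)*(z + 4)^2*(z + 3)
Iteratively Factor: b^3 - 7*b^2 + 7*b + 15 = (b - 3)*(b^2 - 4*b - 5) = (b - 3)*(b + 1)*(b - 5)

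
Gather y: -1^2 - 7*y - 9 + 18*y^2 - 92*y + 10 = 18*y^2 - 99*y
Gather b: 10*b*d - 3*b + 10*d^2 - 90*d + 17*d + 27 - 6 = b*(10*d - 3) + 10*d^2 - 73*d + 21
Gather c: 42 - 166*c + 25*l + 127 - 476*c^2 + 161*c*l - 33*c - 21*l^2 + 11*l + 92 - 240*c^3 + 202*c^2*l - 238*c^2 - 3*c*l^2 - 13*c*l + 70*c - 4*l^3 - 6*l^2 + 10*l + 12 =-240*c^3 + c^2*(202*l - 714) + c*(-3*l^2 + 148*l - 129) - 4*l^3 - 27*l^2 + 46*l + 273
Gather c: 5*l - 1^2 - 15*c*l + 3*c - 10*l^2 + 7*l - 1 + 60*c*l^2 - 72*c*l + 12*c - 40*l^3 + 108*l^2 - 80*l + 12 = c*(60*l^2 - 87*l + 15) - 40*l^3 + 98*l^2 - 68*l + 10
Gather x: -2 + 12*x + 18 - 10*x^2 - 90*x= -10*x^2 - 78*x + 16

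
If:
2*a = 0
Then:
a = 0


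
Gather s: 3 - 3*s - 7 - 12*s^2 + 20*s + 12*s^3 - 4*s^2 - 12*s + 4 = 12*s^3 - 16*s^2 + 5*s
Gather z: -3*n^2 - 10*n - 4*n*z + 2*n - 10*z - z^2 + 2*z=-3*n^2 - 8*n - z^2 + z*(-4*n - 8)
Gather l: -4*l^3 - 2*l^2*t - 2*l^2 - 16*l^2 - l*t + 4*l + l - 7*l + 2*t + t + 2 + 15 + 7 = -4*l^3 + l^2*(-2*t - 18) + l*(-t - 2) + 3*t + 24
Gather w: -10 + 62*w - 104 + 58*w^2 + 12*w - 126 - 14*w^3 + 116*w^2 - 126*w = -14*w^3 + 174*w^2 - 52*w - 240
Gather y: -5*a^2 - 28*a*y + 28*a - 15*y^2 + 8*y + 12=-5*a^2 + 28*a - 15*y^2 + y*(8 - 28*a) + 12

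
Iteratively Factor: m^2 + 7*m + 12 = (m + 4)*(m + 3)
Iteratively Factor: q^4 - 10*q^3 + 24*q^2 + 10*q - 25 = (q + 1)*(q^3 - 11*q^2 + 35*q - 25) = (q - 5)*(q + 1)*(q^2 - 6*q + 5) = (q - 5)*(q - 1)*(q + 1)*(q - 5)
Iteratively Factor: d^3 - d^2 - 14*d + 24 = (d + 4)*(d^2 - 5*d + 6) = (d - 2)*(d + 4)*(d - 3)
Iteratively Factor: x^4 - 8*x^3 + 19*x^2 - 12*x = (x - 3)*(x^3 - 5*x^2 + 4*x) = (x - 3)*(x - 1)*(x^2 - 4*x) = x*(x - 3)*(x - 1)*(x - 4)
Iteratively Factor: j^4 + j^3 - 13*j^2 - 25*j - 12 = (j + 1)*(j^3 - 13*j - 12) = (j - 4)*(j + 1)*(j^2 + 4*j + 3) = (j - 4)*(j + 1)^2*(j + 3)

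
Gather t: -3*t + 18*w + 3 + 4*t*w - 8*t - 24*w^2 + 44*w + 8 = t*(4*w - 11) - 24*w^2 + 62*w + 11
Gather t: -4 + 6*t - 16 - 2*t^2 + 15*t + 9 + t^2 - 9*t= -t^2 + 12*t - 11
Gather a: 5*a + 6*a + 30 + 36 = 11*a + 66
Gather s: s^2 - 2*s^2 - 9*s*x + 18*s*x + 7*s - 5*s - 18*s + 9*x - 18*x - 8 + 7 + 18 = -s^2 + s*(9*x - 16) - 9*x + 17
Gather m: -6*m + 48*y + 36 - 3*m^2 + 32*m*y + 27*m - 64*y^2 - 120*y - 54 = -3*m^2 + m*(32*y + 21) - 64*y^2 - 72*y - 18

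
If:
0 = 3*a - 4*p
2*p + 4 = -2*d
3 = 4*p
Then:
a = 1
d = -11/4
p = 3/4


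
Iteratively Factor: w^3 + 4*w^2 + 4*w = (w)*(w^2 + 4*w + 4) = w*(w + 2)*(w + 2)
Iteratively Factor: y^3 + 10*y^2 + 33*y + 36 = (y + 3)*(y^2 + 7*y + 12) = (y + 3)*(y + 4)*(y + 3)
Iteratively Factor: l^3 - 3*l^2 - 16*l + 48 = (l + 4)*(l^2 - 7*l + 12) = (l - 3)*(l + 4)*(l - 4)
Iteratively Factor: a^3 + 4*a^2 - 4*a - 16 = (a + 4)*(a^2 - 4) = (a - 2)*(a + 4)*(a + 2)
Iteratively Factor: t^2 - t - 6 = (t + 2)*(t - 3)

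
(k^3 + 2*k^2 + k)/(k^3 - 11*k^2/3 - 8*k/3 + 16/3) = 3*k*(k^2 + 2*k + 1)/(3*k^3 - 11*k^2 - 8*k + 16)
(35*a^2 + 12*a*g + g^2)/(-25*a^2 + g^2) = (-7*a - g)/(5*a - g)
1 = 1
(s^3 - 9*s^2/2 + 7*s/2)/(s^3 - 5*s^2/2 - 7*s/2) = (s - 1)/(s + 1)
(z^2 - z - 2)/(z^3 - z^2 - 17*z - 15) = (z - 2)/(z^2 - 2*z - 15)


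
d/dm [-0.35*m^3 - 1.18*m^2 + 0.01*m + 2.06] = -1.05*m^2 - 2.36*m + 0.01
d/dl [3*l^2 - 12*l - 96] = 6*l - 12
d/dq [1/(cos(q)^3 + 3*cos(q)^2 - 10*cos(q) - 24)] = (3*cos(q)^2 + 6*cos(q) - 10)*sin(q)/(cos(q)^3 + 3*cos(q)^2 - 10*cos(q) - 24)^2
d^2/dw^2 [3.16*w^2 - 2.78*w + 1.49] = 6.32000000000000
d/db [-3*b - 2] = -3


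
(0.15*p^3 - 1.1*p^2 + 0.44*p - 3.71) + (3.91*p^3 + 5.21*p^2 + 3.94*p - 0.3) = 4.06*p^3 + 4.11*p^2 + 4.38*p - 4.01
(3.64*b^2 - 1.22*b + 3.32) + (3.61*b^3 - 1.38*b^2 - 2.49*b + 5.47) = 3.61*b^3 + 2.26*b^2 - 3.71*b + 8.79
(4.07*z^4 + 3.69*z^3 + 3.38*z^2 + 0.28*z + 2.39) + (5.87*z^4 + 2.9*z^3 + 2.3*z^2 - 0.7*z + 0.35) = 9.94*z^4 + 6.59*z^3 + 5.68*z^2 - 0.42*z + 2.74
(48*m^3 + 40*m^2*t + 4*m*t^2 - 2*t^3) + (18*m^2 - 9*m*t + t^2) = 48*m^3 + 40*m^2*t + 18*m^2 + 4*m*t^2 - 9*m*t - 2*t^3 + t^2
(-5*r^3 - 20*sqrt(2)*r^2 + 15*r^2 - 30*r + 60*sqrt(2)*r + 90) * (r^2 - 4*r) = -5*r^5 - 20*sqrt(2)*r^4 + 35*r^4 - 90*r^3 + 140*sqrt(2)*r^3 - 240*sqrt(2)*r^2 + 210*r^2 - 360*r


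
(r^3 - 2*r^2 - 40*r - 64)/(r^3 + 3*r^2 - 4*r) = (r^2 - 6*r - 16)/(r*(r - 1))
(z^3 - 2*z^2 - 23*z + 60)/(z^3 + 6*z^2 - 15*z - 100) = (z - 3)/(z + 5)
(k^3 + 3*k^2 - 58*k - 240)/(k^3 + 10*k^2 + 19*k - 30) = (k - 8)/(k - 1)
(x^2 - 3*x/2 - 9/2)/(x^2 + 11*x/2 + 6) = (x - 3)/(x + 4)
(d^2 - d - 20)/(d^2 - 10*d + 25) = (d + 4)/(d - 5)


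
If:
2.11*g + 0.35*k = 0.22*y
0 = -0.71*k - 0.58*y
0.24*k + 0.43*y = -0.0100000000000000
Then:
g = -0.01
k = 0.03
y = -0.04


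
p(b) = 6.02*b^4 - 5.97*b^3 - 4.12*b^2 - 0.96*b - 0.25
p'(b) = 24.08*b^3 - 17.91*b^2 - 8.24*b - 0.96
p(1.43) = -2.33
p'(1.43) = 21.05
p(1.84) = 15.85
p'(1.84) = 73.25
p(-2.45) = 282.07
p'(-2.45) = -442.40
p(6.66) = 9890.89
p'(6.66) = 6263.18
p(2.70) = 169.54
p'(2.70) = 320.19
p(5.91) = 5962.05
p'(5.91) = 4295.50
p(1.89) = 19.73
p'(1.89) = 82.06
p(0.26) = -0.86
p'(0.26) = -3.89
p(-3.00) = 614.36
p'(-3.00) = -787.59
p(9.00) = 34802.48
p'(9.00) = 16028.49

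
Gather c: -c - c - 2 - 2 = -2*c - 4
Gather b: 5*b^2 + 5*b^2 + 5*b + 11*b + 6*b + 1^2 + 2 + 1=10*b^2 + 22*b + 4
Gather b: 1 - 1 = 0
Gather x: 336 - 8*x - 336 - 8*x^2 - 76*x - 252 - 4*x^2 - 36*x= -12*x^2 - 120*x - 252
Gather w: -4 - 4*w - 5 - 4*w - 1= -8*w - 10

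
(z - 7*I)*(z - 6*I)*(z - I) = z^3 - 14*I*z^2 - 55*z + 42*I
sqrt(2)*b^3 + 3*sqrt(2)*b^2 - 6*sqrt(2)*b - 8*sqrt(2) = (b - 2)*(b + 4)*(sqrt(2)*b + sqrt(2))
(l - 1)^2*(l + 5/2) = l^3 + l^2/2 - 4*l + 5/2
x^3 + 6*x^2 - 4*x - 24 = (x - 2)*(x + 2)*(x + 6)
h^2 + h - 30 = (h - 5)*(h + 6)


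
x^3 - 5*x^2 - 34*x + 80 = (x - 8)*(x - 2)*(x + 5)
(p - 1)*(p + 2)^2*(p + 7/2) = p^4 + 13*p^3/2 + 21*p^2/2 - 4*p - 14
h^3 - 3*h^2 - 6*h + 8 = (h - 4)*(h - 1)*(h + 2)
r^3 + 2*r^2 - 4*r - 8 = (r - 2)*(r + 2)^2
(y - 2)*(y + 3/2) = y^2 - y/2 - 3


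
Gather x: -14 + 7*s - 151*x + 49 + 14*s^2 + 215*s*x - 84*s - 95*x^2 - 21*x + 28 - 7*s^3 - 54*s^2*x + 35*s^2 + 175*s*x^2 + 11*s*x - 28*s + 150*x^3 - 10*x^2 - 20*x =-7*s^3 + 49*s^2 - 105*s + 150*x^3 + x^2*(175*s - 105) + x*(-54*s^2 + 226*s - 192) + 63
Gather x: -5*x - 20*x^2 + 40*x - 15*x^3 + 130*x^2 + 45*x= -15*x^3 + 110*x^2 + 80*x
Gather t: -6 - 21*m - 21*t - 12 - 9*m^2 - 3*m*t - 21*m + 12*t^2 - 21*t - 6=-9*m^2 - 42*m + 12*t^2 + t*(-3*m - 42) - 24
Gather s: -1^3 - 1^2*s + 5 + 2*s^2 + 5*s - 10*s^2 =-8*s^2 + 4*s + 4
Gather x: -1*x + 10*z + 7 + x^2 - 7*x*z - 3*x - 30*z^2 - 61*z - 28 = x^2 + x*(-7*z - 4) - 30*z^2 - 51*z - 21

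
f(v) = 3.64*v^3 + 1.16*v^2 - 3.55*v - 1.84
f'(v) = 10.92*v^2 + 2.32*v - 3.55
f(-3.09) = -87.19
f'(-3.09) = 93.55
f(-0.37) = -0.55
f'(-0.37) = -2.91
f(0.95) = -1.04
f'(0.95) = 8.51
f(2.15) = 32.07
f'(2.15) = 51.92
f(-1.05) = -1.05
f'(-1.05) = 6.05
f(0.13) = -2.27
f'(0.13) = -3.06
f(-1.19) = -2.11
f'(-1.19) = 9.15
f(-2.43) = -38.59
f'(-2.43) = 55.29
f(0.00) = -1.84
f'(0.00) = -3.55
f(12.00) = 6412.52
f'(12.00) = 1596.77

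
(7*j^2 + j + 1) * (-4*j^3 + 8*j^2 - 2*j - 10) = -28*j^5 + 52*j^4 - 10*j^3 - 64*j^2 - 12*j - 10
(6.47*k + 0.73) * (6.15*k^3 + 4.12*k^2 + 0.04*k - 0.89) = 39.7905*k^4 + 31.1459*k^3 + 3.2664*k^2 - 5.7291*k - 0.6497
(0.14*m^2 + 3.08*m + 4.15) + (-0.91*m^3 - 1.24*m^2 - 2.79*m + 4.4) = -0.91*m^3 - 1.1*m^2 + 0.29*m + 8.55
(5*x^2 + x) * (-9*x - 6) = -45*x^3 - 39*x^2 - 6*x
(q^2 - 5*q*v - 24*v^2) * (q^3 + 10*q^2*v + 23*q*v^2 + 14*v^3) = q^5 + 5*q^4*v - 51*q^3*v^2 - 341*q^2*v^3 - 622*q*v^4 - 336*v^5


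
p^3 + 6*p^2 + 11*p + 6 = (p + 1)*(p + 2)*(p + 3)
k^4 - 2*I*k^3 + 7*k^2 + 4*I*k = k*(k - 4*I)*(k + I)^2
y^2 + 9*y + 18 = (y + 3)*(y + 6)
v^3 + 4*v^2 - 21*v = v*(v - 3)*(v + 7)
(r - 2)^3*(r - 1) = r^4 - 7*r^3 + 18*r^2 - 20*r + 8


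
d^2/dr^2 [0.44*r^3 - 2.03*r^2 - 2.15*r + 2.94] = 2.64*r - 4.06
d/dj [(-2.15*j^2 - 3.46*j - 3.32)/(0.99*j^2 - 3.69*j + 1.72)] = (11.3589*j^2 - 0.8224*j - 18.202)/(0.9801*j^4 - 7.3062*j^3 + 17.0217*j^2 - 12.6936*j + 2.9584)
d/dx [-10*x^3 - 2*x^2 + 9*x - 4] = -30*x^2 - 4*x + 9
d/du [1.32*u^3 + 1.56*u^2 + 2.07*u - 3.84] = 3.96*u^2 + 3.12*u + 2.07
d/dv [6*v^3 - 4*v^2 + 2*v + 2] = 18*v^2 - 8*v + 2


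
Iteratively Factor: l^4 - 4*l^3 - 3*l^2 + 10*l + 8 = (l - 4)*(l^3 - 3*l - 2) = (l - 4)*(l + 1)*(l^2 - l - 2) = (l - 4)*(l + 1)^2*(l - 2)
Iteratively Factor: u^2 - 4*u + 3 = (u - 1)*(u - 3)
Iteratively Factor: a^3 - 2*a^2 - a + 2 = (a + 1)*(a^2 - 3*a + 2) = (a - 1)*(a + 1)*(a - 2)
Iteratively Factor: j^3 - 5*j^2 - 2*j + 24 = (j - 3)*(j^2 - 2*j - 8) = (j - 3)*(j + 2)*(j - 4)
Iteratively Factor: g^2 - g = (g)*(g - 1)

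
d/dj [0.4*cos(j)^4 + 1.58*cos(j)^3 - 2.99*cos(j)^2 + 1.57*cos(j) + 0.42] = (-1.6*cos(j)^3 - 4.74*cos(j)^2 + 5.98*cos(j) - 1.57)*sin(j)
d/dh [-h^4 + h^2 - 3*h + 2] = -4*h^3 + 2*h - 3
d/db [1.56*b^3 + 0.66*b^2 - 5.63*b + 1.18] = 4.68*b^2 + 1.32*b - 5.63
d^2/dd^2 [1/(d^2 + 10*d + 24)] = 2*(-d^2 - 10*d + 4*(d + 5)^2 - 24)/(d^2 + 10*d + 24)^3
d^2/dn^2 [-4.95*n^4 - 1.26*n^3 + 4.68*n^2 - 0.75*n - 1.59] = -59.4*n^2 - 7.56*n + 9.36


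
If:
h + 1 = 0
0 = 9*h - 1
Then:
No Solution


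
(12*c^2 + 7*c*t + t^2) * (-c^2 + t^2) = -12*c^4 - 7*c^3*t + 11*c^2*t^2 + 7*c*t^3 + t^4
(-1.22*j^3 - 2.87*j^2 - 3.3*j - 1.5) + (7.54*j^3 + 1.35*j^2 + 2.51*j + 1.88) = 6.32*j^3 - 1.52*j^2 - 0.79*j + 0.38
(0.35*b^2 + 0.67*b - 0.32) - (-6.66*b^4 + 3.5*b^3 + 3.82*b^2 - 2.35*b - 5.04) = 6.66*b^4 - 3.5*b^3 - 3.47*b^2 + 3.02*b + 4.72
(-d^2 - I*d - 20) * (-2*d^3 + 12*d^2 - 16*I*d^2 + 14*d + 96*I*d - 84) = 2*d^5 - 12*d^4 + 18*I*d^4 + 10*d^3 - 108*I*d^3 - 60*d^2 + 306*I*d^2 - 280*d - 1836*I*d + 1680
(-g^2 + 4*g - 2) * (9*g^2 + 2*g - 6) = -9*g^4 + 34*g^3 - 4*g^2 - 28*g + 12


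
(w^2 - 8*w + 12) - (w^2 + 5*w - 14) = 26 - 13*w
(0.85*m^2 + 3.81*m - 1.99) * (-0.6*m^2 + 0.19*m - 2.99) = -0.51*m^4 - 2.1245*m^3 - 0.6236*m^2 - 11.77*m + 5.9501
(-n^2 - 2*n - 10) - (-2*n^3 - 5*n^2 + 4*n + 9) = 2*n^3 + 4*n^2 - 6*n - 19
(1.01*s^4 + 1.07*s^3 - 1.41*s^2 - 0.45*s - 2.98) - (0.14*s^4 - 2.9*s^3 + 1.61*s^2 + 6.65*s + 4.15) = 0.87*s^4 + 3.97*s^3 - 3.02*s^2 - 7.1*s - 7.13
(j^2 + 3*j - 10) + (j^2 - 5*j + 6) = 2*j^2 - 2*j - 4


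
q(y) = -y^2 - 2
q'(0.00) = 0.00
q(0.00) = -2.00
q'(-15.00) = 30.00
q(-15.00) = -227.00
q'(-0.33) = 0.66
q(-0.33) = -2.11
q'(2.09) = -4.18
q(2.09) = -6.37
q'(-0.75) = 1.50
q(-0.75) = -2.56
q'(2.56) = -5.12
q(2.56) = -8.55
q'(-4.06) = 8.12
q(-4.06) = -18.48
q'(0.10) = -0.20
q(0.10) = -2.01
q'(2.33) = -4.66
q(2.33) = -7.43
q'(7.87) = -15.74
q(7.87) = -63.94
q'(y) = -2*y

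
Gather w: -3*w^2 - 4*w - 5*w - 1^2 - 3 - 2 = -3*w^2 - 9*w - 6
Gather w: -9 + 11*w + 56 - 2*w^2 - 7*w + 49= -2*w^2 + 4*w + 96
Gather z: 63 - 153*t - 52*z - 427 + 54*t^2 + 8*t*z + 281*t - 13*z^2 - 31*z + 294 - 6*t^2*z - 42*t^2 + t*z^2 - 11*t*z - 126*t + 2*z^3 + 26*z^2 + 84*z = 12*t^2 + 2*t + 2*z^3 + z^2*(t + 13) + z*(-6*t^2 - 3*t + 1) - 70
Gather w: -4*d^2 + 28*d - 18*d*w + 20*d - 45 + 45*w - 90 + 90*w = -4*d^2 + 48*d + w*(135 - 18*d) - 135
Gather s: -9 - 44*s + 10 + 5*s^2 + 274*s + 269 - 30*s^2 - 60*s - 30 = -25*s^2 + 170*s + 240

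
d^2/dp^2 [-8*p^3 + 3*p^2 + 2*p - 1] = 6 - 48*p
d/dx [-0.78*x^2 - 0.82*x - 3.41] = -1.56*x - 0.82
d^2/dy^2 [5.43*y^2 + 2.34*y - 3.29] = 10.8600000000000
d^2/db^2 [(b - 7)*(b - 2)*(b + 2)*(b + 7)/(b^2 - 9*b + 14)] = 2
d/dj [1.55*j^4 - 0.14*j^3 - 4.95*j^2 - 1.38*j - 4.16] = 6.2*j^3 - 0.42*j^2 - 9.9*j - 1.38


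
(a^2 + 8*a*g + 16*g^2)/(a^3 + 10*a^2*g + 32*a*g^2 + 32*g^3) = 1/(a + 2*g)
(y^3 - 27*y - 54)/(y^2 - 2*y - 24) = (y^2 + 6*y + 9)/(y + 4)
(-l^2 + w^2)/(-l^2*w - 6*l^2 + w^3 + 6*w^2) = 1/(w + 6)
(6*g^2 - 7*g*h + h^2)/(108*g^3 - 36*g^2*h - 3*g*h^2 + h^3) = (g - h)/(18*g^2 - 3*g*h - h^2)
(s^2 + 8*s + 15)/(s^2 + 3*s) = (s + 5)/s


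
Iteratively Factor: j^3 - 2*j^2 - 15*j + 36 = (j - 3)*(j^2 + j - 12) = (j - 3)*(j + 4)*(j - 3)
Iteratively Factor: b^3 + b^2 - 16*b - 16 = (b + 1)*(b^2 - 16) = (b + 1)*(b + 4)*(b - 4)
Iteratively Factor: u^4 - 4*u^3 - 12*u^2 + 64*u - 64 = (u - 4)*(u^3 - 12*u + 16) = (u - 4)*(u + 4)*(u^2 - 4*u + 4) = (u - 4)*(u - 2)*(u + 4)*(u - 2)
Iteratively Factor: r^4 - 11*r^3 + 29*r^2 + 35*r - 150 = (r - 5)*(r^3 - 6*r^2 - r + 30) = (r - 5)*(r + 2)*(r^2 - 8*r + 15) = (r - 5)^2*(r + 2)*(r - 3)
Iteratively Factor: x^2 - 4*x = (x)*(x - 4)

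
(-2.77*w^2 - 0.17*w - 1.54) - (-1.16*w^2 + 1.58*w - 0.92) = -1.61*w^2 - 1.75*w - 0.62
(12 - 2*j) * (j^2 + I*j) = -2*j^3 + 12*j^2 - 2*I*j^2 + 12*I*j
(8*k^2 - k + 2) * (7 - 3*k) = -24*k^3 + 59*k^2 - 13*k + 14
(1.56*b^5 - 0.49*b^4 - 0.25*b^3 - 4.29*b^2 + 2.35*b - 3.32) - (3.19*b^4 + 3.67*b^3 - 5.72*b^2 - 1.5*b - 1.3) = 1.56*b^5 - 3.68*b^4 - 3.92*b^3 + 1.43*b^2 + 3.85*b - 2.02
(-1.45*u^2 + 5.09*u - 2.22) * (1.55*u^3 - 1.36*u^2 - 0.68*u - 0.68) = -2.2475*u^5 + 9.8615*u^4 - 9.3774*u^3 + 0.544*u^2 - 1.9516*u + 1.5096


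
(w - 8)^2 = w^2 - 16*w + 64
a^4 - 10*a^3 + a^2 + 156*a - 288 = (a - 8)*(a - 3)^2*(a + 4)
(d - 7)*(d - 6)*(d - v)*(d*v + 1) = d^4*v - d^3*v^2 - 13*d^3*v + d^3 + 13*d^2*v^2 + 41*d^2*v - 13*d^2 - 42*d*v^2 + 13*d*v + 42*d - 42*v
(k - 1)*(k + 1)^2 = k^3 + k^2 - k - 1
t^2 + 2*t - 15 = (t - 3)*(t + 5)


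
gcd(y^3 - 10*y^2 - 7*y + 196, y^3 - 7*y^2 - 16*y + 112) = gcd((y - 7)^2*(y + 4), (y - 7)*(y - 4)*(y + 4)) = y^2 - 3*y - 28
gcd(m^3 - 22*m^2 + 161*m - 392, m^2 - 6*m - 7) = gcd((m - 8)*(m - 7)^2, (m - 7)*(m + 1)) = m - 7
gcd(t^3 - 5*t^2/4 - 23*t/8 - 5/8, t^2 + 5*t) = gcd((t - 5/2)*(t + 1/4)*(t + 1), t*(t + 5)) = 1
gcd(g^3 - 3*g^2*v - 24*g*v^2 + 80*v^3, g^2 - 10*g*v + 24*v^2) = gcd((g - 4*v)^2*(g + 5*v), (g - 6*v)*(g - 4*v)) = -g + 4*v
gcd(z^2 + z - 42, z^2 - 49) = z + 7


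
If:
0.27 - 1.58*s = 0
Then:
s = 0.17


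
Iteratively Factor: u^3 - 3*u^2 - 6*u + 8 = (u - 1)*(u^2 - 2*u - 8) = (u - 4)*(u - 1)*(u + 2)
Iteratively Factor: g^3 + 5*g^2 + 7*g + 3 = (g + 1)*(g^2 + 4*g + 3) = (g + 1)*(g + 3)*(g + 1)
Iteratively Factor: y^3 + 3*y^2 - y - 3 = (y + 3)*(y^2 - 1) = (y + 1)*(y + 3)*(y - 1)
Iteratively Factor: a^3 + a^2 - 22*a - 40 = (a - 5)*(a^2 + 6*a + 8) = (a - 5)*(a + 4)*(a + 2)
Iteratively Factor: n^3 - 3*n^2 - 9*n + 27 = (n - 3)*(n^2 - 9) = (n - 3)*(n + 3)*(n - 3)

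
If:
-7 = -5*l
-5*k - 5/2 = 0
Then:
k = -1/2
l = 7/5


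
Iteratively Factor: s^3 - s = (s + 1)*(s^2 - s) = (s - 1)*(s + 1)*(s)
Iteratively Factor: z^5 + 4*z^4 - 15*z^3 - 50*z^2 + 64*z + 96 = (z - 2)*(z^4 + 6*z^3 - 3*z^2 - 56*z - 48) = (z - 3)*(z - 2)*(z^3 + 9*z^2 + 24*z + 16) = (z - 3)*(z - 2)*(z + 4)*(z^2 + 5*z + 4) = (z - 3)*(z - 2)*(z + 4)^2*(z + 1)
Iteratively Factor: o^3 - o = (o - 1)*(o^2 + o) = (o - 1)*(o + 1)*(o)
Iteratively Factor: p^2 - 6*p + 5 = (p - 5)*(p - 1)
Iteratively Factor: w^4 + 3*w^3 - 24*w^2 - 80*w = (w + 4)*(w^3 - w^2 - 20*w) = w*(w + 4)*(w^2 - w - 20) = w*(w + 4)^2*(w - 5)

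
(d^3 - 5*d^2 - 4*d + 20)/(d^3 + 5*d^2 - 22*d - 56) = (d^2 - 7*d + 10)/(d^2 + 3*d - 28)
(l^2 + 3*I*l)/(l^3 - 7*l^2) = (l + 3*I)/(l*(l - 7))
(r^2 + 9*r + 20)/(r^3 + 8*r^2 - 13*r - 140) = (r + 4)/(r^2 + 3*r - 28)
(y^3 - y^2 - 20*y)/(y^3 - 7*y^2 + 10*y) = (y + 4)/(y - 2)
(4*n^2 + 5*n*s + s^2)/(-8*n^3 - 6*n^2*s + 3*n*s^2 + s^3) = 1/(-2*n + s)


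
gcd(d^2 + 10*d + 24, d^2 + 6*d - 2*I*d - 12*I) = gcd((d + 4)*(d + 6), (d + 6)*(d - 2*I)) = d + 6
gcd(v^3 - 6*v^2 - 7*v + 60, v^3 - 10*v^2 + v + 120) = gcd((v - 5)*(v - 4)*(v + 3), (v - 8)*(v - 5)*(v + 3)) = v^2 - 2*v - 15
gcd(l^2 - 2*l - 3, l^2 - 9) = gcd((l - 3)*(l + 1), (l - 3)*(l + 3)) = l - 3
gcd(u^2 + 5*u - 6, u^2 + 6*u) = u + 6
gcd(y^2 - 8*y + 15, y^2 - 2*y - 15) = y - 5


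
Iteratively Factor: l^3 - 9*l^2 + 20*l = (l - 5)*(l^2 - 4*l) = l*(l - 5)*(l - 4)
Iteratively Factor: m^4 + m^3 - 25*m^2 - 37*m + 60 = (m - 5)*(m^3 + 6*m^2 + 5*m - 12) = (m - 5)*(m - 1)*(m^2 + 7*m + 12) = (m - 5)*(m - 1)*(m + 3)*(m + 4)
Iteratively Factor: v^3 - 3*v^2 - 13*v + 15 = (v + 3)*(v^2 - 6*v + 5) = (v - 5)*(v + 3)*(v - 1)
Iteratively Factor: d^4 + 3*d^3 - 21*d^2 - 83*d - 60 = (d + 3)*(d^3 - 21*d - 20) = (d - 5)*(d + 3)*(d^2 + 5*d + 4) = (d - 5)*(d + 1)*(d + 3)*(d + 4)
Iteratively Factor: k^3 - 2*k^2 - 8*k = (k - 4)*(k^2 + 2*k) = (k - 4)*(k + 2)*(k)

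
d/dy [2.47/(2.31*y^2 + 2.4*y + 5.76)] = (-11.4114*y - 5.928)/(2.31*y^2 + 2.4*y + 5.76)^2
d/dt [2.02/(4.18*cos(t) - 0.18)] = 8.4436*sin(t)/(4.18*cos(t) - 0.18)^2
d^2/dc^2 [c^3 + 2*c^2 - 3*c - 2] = 6*c + 4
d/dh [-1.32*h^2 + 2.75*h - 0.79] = 2.75 - 2.64*h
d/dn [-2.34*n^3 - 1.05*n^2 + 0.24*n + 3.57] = -7.02*n^2 - 2.1*n + 0.24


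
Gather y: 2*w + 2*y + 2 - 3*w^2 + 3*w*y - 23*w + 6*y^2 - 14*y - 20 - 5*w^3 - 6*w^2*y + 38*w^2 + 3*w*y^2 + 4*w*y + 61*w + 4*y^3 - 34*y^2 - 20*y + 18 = -5*w^3 + 35*w^2 + 40*w + 4*y^3 + y^2*(3*w - 28) + y*(-6*w^2 + 7*w - 32)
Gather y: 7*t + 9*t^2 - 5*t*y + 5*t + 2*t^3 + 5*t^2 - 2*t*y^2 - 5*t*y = 2*t^3 + 14*t^2 - 2*t*y^2 - 10*t*y + 12*t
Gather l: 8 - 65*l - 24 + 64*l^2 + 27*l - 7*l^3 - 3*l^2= -7*l^3 + 61*l^2 - 38*l - 16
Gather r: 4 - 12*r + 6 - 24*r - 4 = 6 - 36*r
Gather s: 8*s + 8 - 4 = 8*s + 4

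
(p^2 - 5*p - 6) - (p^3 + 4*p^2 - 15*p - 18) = -p^3 - 3*p^2 + 10*p + 12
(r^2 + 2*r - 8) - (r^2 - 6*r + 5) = 8*r - 13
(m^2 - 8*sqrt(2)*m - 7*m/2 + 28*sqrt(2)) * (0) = 0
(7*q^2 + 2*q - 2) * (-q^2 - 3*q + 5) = -7*q^4 - 23*q^3 + 31*q^2 + 16*q - 10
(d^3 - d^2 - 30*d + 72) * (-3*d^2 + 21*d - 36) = -3*d^5 + 24*d^4 + 33*d^3 - 810*d^2 + 2592*d - 2592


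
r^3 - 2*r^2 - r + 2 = (r - 2)*(r - 1)*(r + 1)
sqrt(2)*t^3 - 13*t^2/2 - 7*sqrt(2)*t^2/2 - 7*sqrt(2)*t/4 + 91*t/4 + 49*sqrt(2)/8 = (t - 7/2)*(t - 7*sqrt(2)/2)*(sqrt(2)*t + 1/2)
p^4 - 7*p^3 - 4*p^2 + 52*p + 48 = (p - 6)*(p - 4)*(p + 1)*(p + 2)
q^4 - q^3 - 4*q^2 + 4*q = q*(q - 2)*(q - 1)*(q + 2)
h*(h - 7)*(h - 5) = h^3 - 12*h^2 + 35*h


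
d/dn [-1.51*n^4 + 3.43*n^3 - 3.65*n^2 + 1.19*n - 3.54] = -6.04*n^3 + 10.29*n^2 - 7.3*n + 1.19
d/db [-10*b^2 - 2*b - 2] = -20*b - 2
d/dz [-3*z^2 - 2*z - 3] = -6*z - 2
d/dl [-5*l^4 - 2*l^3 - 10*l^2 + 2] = 2*l*(-10*l^2 - 3*l - 10)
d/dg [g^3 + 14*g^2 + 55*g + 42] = 3*g^2 + 28*g + 55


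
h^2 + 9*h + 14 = (h + 2)*(h + 7)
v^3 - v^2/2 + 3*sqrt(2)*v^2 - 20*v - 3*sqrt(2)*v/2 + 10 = (v - 1/2)*(v - 2*sqrt(2))*(v + 5*sqrt(2))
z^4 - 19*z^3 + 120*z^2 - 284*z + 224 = (z - 8)*(z - 7)*(z - 2)^2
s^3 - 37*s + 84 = (s - 4)*(s - 3)*(s + 7)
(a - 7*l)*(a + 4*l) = a^2 - 3*a*l - 28*l^2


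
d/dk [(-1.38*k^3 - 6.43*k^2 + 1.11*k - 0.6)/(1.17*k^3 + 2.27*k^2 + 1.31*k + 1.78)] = (4.3905*k^4 - 6.213*k^3 - 16.2062*k^2 - 20.1668*k + 2.7618)/(1.3689*k^6 + 5.3118*k^5 + 8.2183*k^4 + 10.1126*k^3 + 9.7973*k^2 + 4.6636*k + 3.1684)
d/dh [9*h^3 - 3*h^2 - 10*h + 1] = 27*h^2 - 6*h - 10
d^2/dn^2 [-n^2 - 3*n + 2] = -2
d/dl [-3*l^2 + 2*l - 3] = 2 - 6*l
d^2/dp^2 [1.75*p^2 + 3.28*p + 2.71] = 3.50000000000000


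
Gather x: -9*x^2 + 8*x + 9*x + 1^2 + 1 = -9*x^2 + 17*x + 2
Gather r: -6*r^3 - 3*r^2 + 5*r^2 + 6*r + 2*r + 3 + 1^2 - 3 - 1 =-6*r^3 + 2*r^2 + 8*r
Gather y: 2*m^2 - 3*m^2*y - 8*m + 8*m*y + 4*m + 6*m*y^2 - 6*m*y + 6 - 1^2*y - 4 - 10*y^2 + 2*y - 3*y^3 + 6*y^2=2*m^2 - 4*m - 3*y^3 + y^2*(6*m - 4) + y*(-3*m^2 + 2*m + 1) + 2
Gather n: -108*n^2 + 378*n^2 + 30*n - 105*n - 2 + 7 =270*n^2 - 75*n + 5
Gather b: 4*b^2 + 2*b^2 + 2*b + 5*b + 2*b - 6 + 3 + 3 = 6*b^2 + 9*b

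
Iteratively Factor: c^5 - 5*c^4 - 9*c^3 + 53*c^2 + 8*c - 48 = (c + 1)*(c^4 - 6*c^3 - 3*c^2 + 56*c - 48) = (c - 4)*(c + 1)*(c^3 - 2*c^2 - 11*c + 12) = (c - 4)*(c + 1)*(c + 3)*(c^2 - 5*c + 4) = (c - 4)*(c - 1)*(c + 1)*(c + 3)*(c - 4)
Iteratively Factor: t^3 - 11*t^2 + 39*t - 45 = (t - 3)*(t^2 - 8*t + 15) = (t - 3)^2*(t - 5)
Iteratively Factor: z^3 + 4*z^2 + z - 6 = (z + 2)*(z^2 + 2*z - 3) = (z - 1)*(z + 2)*(z + 3)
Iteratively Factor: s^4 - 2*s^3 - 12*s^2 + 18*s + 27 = (s - 3)*(s^3 + s^2 - 9*s - 9) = (s - 3)^2*(s^2 + 4*s + 3) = (s - 3)^2*(s + 1)*(s + 3)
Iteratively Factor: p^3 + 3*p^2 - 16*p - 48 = (p + 4)*(p^2 - p - 12) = (p + 3)*(p + 4)*(p - 4)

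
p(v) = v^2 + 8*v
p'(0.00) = 8.00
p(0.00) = 0.00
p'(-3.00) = 2.00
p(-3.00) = -15.00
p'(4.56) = 17.12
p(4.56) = 57.27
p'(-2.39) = 3.22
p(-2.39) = -13.41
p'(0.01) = 8.02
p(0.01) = 0.08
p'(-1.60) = 4.80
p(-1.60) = -10.24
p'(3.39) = 14.78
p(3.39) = 38.61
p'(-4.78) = -1.56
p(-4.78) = -15.39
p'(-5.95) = -3.90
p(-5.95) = -12.20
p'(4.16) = 16.32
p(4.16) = 50.59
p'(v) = 2*v + 8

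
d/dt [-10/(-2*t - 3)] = -20/(2*t + 3)^2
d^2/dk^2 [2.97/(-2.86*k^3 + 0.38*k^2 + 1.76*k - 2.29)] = ((50.9652*k - 2.2572)*(2.86*k^3 - 0.38*k^2 - 1.76*k + 2.29) - 2.97*(-17.16*k^2 + 1.52*k + 3.52)*(-8.58*k^2 + 0.76*k + 1.76))/(2.86*k^3 - 0.38*k^2 - 1.76*k + 2.29)^3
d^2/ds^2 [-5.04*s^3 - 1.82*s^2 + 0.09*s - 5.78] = -30.24*s - 3.64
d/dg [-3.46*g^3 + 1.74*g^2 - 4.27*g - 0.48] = -10.38*g^2 + 3.48*g - 4.27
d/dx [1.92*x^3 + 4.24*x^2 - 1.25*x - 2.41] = 5.76*x^2 + 8.48*x - 1.25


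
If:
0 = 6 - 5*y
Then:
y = 6/5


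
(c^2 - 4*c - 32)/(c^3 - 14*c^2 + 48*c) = (c + 4)/(c*(c - 6))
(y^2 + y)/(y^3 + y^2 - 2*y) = (y + 1)/(y^2 + y - 2)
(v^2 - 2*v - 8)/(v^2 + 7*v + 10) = (v - 4)/(v + 5)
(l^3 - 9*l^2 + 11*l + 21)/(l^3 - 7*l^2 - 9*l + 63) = (l + 1)/(l + 3)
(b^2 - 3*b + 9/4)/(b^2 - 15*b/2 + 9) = (b - 3/2)/(b - 6)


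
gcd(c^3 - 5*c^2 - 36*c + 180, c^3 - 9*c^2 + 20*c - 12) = c - 6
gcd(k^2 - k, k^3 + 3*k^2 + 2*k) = k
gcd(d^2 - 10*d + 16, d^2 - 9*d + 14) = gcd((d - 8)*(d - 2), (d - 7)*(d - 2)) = d - 2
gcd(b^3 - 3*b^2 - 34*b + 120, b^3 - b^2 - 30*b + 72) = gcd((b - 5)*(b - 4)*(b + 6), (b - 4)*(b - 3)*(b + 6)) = b^2 + 2*b - 24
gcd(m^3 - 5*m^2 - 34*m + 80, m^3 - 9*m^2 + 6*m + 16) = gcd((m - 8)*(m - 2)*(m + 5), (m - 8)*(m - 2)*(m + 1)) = m^2 - 10*m + 16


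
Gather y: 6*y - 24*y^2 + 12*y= -24*y^2 + 18*y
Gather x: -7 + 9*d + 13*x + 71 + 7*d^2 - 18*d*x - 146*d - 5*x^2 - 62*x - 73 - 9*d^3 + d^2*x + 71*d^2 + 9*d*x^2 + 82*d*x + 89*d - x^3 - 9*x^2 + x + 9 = -9*d^3 + 78*d^2 - 48*d - x^3 + x^2*(9*d - 14) + x*(d^2 + 64*d - 48)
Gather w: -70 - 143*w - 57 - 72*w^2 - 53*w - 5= -72*w^2 - 196*w - 132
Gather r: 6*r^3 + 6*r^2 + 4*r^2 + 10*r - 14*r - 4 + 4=6*r^3 + 10*r^2 - 4*r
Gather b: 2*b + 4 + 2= 2*b + 6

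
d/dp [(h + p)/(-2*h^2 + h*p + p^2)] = (-2*h^2 + h*p + p^2 - (h + p)*(h + 2*p))/(-2*h^2 + h*p + p^2)^2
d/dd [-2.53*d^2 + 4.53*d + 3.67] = 4.53 - 5.06*d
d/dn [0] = 0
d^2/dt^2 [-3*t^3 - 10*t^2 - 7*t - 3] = -18*t - 20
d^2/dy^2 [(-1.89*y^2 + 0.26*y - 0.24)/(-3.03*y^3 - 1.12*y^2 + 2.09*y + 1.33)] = (34.7038020000001*y^6 - 14.322204*y^5 + 92.9597940000001*y^4 + 124.56551*y^3 - 2.993976*y^2 + 0.108527999999998*y + 10.943582)/(27.818127*y^9 + 30.847824*y^8 - 46.161747*y^7 - 77.782607*y^6 + 4.76001299999999*y^5 + 60.206706*y^4 + 25.629556*y^3 - 11.485215*y^2 - 11.091003*y - 2.352637)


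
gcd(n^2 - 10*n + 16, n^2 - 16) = 1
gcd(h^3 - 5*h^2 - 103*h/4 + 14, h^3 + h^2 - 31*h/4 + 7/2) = h^2 + 3*h - 7/4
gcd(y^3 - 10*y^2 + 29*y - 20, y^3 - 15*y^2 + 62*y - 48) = y - 1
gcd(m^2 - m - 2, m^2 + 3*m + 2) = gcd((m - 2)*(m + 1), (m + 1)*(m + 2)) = m + 1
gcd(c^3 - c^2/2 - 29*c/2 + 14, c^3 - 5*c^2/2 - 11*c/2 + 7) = c^2 - 9*c/2 + 7/2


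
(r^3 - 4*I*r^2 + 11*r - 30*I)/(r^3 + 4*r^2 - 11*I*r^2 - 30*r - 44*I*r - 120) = (r^2 + I*r + 6)/(r^2 + r*(4 - 6*I) - 24*I)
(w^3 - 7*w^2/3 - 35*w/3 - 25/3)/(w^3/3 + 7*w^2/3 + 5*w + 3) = (3*w^2 - 10*w - 25)/(w^2 + 6*w + 9)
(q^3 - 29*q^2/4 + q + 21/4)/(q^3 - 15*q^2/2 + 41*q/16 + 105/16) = 4*(q - 1)/(4*q - 5)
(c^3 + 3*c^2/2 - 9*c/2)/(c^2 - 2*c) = (2*c^2 + 3*c - 9)/(2*(c - 2))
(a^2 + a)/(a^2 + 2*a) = (a + 1)/(a + 2)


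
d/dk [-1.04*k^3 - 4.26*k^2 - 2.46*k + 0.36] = -3.12*k^2 - 8.52*k - 2.46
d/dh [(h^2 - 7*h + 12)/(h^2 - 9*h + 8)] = 2*(-h^2 - 4*h + 26)/(h^4 - 18*h^3 + 97*h^2 - 144*h + 64)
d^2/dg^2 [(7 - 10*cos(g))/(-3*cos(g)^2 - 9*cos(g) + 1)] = 2*(-810*(1 - cos(2*g))^2*cos(g) + 522*(1 - cos(2*g))^2 - 1723*cos(g) + 2454*cos(2*g) - 153*cos(3*g) + 180*cos(5*g) - 3618)/(18*cos(g) + 3*cos(2*g) + 1)^3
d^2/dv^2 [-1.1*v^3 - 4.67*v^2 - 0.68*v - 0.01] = -6.6*v - 9.34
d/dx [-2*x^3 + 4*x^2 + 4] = 2*x*(4 - 3*x)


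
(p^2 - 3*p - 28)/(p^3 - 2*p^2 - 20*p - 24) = (-p^2 + 3*p + 28)/(-p^3 + 2*p^2 + 20*p + 24)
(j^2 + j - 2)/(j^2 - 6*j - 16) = (j - 1)/(j - 8)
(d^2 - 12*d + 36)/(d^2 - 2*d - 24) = (d - 6)/(d + 4)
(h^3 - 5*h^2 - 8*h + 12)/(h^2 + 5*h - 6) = (h^2 - 4*h - 12)/(h + 6)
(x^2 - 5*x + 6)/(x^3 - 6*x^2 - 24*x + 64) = (x - 3)/(x^2 - 4*x - 32)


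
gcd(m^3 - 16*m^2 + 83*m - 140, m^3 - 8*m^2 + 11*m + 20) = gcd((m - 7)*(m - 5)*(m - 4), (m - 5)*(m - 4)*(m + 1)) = m^2 - 9*m + 20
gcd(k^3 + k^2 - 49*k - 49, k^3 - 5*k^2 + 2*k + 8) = k + 1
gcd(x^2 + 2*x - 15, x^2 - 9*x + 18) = x - 3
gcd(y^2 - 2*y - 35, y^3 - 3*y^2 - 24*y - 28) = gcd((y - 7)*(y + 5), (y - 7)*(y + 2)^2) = y - 7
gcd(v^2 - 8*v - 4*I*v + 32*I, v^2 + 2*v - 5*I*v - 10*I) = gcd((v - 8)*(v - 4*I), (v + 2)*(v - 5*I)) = 1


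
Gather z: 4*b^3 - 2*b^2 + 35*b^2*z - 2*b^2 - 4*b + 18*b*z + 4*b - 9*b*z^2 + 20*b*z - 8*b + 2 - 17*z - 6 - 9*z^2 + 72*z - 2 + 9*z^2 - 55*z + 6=4*b^3 - 4*b^2 - 9*b*z^2 - 8*b + z*(35*b^2 + 38*b)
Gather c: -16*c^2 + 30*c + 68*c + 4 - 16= -16*c^2 + 98*c - 12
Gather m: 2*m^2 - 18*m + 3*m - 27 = 2*m^2 - 15*m - 27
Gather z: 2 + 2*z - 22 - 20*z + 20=-18*z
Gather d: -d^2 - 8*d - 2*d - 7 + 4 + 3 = -d^2 - 10*d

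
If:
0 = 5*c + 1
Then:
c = -1/5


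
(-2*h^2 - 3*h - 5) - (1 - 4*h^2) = 2*h^2 - 3*h - 6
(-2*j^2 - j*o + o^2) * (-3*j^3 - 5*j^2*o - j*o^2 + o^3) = 6*j^5 + 13*j^4*o + 4*j^3*o^2 - 6*j^2*o^3 - 2*j*o^4 + o^5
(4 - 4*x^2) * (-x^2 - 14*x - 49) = 4*x^4 + 56*x^3 + 192*x^2 - 56*x - 196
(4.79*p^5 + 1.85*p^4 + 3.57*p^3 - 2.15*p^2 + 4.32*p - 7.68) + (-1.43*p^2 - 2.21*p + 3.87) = 4.79*p^5 + 1.85*p^4 + 3.57*p^3 - 3.58*p^2 + 2.11*p - 3.81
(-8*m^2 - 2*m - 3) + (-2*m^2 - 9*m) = -10*m^2 - 11*m - 3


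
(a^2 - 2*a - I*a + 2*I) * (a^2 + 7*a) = a^4 + 5*a^3 - I*a^3 - 14*a^2 - 5*I*a^2 + 14*I*a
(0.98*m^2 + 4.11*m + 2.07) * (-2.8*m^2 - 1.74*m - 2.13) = -2.744*m^4 - 13.2132*m^3 - 15.0348*m^2 - 12.3561*m - 4.4091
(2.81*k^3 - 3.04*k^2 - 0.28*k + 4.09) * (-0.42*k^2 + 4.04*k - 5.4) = -1.1802*k^5 + 12.6292*k^4 - 27.338*k^3 + 13.567*k^2 + 18.0356*k - 22.086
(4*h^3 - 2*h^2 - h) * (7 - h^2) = -4*h^5 + 2*h^4 + 29*h^3 - 14*h^2 - 7*h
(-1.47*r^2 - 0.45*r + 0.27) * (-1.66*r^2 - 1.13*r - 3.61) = 2.4402*r^4 + 2.4081*r^3 + 5.367*r^2 + 1.3194*r - 0.9747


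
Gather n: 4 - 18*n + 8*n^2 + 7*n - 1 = 8*n^2 - 11*n + 3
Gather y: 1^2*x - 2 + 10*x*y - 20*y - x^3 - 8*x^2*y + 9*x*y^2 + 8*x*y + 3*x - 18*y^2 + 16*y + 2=-x^3 + 4*x + y^2*(9*x - 18) + y*(-8*x^2 + 18*x - 4)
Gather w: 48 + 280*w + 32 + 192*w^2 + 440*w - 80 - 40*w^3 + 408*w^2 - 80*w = -40*w^3 + 600*w^2 + 640*w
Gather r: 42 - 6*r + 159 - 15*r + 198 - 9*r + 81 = 480 - 30*r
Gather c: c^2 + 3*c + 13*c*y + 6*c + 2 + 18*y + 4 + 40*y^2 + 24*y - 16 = c^2 + c*(13*y + 9) + 40*y^2 + 42*y - 10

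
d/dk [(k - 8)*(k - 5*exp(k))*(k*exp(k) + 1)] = (k - 8)*(k + 1)*(k - 5*exp(k))*exp(k) - (k - 8)*(k*exp(k) + 1)*(5*exp(k) - 1) + (k - 5*exp(k))*(k*exp(k) + 1)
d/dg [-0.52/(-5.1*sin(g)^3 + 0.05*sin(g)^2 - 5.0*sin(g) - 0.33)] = (-7.956*sin(g)^2 + 0.052*sin(g) - 2.6)*cos(g)/(5.1*sin(g)^3 - 0.05*sin(g)^2 + 5.0*sin(g) + 0.33)^2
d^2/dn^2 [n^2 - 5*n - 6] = 2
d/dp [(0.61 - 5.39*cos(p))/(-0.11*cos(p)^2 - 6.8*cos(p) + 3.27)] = (0.5929*cos(p)^2 - 0.1342*cos(p) + 13.4773)*sin(p)/(0.0121*cos(p)^4 + 1.496*cos(p)^3 + 45.5206*cos(p)^2 - 44.472*cos(p) + 10.6929)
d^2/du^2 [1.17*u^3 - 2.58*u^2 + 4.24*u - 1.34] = 7.02*u - 5.16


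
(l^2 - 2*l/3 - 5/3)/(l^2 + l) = (l - 5/3)/l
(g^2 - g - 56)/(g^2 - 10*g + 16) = (g + 7)/(g - 2)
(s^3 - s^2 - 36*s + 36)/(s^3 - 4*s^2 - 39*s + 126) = (s^2 - 7*s + 6)/(s^2 - 10*s + 21)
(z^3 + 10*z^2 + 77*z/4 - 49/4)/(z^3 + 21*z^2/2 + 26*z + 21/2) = (4*z^2 + 12*z - 7)/(2*(2*z^2 + 7*z + 3))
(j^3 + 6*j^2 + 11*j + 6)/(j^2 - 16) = (j^3 + 6*j^2 + 11*j + 6)/(j^2 - 16)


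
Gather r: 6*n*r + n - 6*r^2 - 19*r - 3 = n - 6*r^2 + r*(6*n - 19) - 3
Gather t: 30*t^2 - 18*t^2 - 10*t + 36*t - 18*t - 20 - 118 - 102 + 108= 12*t^2 + 8*t - 132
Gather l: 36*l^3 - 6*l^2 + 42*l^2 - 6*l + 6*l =36*l^3 + 36*l^2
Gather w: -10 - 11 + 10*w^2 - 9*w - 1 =10*w^2 - 9*w - 22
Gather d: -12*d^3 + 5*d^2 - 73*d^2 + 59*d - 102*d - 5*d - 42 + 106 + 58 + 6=-12*d^3 - 68*d^2 - 48*d + 128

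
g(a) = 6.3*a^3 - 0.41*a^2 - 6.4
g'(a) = 18.9*a^2 - 0.82*a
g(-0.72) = -8.96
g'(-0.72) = 10.39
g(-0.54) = -7.51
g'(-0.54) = 5.95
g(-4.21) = -483.76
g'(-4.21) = 338.44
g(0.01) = -6.40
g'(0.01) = -0.01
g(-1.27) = -19.97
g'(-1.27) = 31.53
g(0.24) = -6.34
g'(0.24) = 0.89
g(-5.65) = -1155.77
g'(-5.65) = 607.97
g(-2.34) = -89.37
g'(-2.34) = 105.41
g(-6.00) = -1381.96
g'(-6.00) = 685.32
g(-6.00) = -1381.96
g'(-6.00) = 685.32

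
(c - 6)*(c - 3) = c^2 - 9*c + 18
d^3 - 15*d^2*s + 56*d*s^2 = d*(d - 8*s)*(d - 7*s)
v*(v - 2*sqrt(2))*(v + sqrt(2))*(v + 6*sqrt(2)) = v^4 + 5*sqrt(2)*v^3 - 16*v^2 - 24*sqrt(2)*v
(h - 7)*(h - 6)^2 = h^3 - 19*h^2 + 120*h - 252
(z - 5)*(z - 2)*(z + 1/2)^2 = z^4 - 6*z^3 + 13*z^2/4 + 33*z/4 + 5/2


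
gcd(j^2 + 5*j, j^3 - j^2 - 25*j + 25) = j + 5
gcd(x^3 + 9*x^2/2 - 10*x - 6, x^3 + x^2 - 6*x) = x - 2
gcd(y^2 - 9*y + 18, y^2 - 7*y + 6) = y - 6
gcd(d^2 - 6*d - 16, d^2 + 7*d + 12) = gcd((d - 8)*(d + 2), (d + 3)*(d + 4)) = 1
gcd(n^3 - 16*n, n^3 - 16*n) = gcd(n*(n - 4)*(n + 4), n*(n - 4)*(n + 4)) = n^3 - 16*n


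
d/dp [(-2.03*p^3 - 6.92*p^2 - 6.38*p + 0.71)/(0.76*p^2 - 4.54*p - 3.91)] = (-1.5428*p^4 + 18.4324*p^3 + 60.0775*p^2 + 53.0352*p + 28.1692)/(0.5776*p^4 - 6.9008*p^3 + 14.6684*p^2 + 35.5028*p + 15.2881)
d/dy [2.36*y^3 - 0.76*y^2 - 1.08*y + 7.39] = 7.08*y^2 - 1.52*y - 1.08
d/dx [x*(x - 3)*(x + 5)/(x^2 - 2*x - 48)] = (x^4 - 4*x^3 - 133*x^2 - 192*x + 720)/(x^4 - 4*x^3 - 92*x^2 + 192*x + 2304)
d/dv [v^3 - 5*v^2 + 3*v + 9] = 3*v^2 - 10*v + 3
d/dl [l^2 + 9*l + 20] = 2*l + 9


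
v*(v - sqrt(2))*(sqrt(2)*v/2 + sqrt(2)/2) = sqrt(2)*v^3/2 - v^2 + sqrt(2)*v^2/2 - v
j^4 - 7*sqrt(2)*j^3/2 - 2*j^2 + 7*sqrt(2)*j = j*(j - 7*sqrt(2)/2)*(j - sqrt(2))*(j + sqrt(2))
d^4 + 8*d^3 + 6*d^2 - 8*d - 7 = (d - 1)*(d + 1)^2*(d + 7)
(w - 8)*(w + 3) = w^2 - 5*w - 24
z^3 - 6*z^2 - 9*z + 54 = (z - 6)*(z - 3)*(z + 3)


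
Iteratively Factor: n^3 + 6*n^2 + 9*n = (n)*(n^2 + 6*n + 9) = n*(n + 3)*(n + 3)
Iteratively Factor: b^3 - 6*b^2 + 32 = (b - 4)*(b^2 - 2*b - 8) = (b - 4)*(b + 2)*(b - 4)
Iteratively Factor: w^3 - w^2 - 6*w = (w + 2)*(w^2 - 3*w) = (w - 3)*(w + 2)*(w)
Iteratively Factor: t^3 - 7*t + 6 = (t + 3)*(t^2 - 3*t + 2) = (t - 2)*(t + 3)*(t - 1)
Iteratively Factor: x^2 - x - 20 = (x - 5)*(x + 4)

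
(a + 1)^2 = a^2 + 2*a + 1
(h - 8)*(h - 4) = h^2 - 12*h + 32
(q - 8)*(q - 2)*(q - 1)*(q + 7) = q^4 - 4*q^3 - 51*q^2 + 166*q - 112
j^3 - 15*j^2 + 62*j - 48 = (j - 8)*(j - 6)*(j - 1)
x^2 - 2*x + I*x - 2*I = (x - 2)*(x + I)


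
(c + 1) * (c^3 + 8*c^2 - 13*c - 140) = c^4 + 9*c^3 - 5*c^2 - 153*c - 140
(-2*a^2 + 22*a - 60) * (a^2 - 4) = -2*a^4 + 22*a^3 - 52*a^2 - 88*a + 240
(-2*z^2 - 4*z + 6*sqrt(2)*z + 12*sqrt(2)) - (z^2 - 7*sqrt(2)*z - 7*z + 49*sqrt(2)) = -3*z^2 + 3*z + 13*sqrt(2)*z - 37*sqrt(2)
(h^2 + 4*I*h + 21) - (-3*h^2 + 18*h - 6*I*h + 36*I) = 4*h^2 - 18*h + 10*I*h + 21 - 36*I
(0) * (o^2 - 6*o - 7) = 0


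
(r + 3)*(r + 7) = r^2 + 10*r + 21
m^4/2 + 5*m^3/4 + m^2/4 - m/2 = m*(m/2 + 1/2)*(m - 1/2)*(m + 2)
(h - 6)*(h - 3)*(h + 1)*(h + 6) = h^4 - 2*h^3 - 39*h^2 + 72*h + 108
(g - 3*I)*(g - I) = g^2 - 4*I*g - 3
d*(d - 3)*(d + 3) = d^3 - 9*d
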